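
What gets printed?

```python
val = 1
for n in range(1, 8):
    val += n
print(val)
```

n=1: val = 1+1 = 2
n=2: val = 2+2 = 4
n=3: val = 4+3 = 7
n=4: val = 7+4 = 11
n=5: val = 11+5 = 16
n=6: val = 16+6 = 22
n=7: val = 22+7 = 29

29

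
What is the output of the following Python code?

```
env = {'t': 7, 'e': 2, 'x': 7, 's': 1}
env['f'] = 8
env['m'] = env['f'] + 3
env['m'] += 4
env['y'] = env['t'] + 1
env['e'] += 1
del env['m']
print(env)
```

env['f'] = 8 → {'t': 7, 'e': 2, 'x': 7, 's': 1, 'f': 8}
env['m'] = env['f']+3 = 11 → {'t': 7, 'e': 2, 'x': 7, 's': 1, 'f': 8, 'm': 11}
env['m'] = 11+4 = 15 → {'t': 7, 'e': 2, 'x': 7, 's': 1, 'f': 8, 'm': 15}
env['y'] = env['t']+1 = 8 → {'t': 7, 'e': 2, 'x': 7, 's': 1, 'f': 8, 'm': 15, 'y': 8}
env['e'] = 2+1 = 3 → {'t': 7, 'e': 3, 'x': 7, 's': 1, 'f': 8, 'm': 15, 'y': 8}
del 'm' → {'t': 7, 'e': 3, 'x': 7, 's': 1, 'f': 8, 'y': 8}

{'t': 7, 'e': 3, 'x': 7, 's': 1, 'f': 8, 'y': 8}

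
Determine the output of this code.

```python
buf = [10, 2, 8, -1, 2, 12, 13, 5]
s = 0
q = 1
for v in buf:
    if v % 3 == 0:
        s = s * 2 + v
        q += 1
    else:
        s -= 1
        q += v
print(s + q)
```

v=10: not %3==0, s = 0-1 = -1; q=11
v=2: not %3==0, s = (-1)-1 = -2; q=13
v=8: not %3==0, s = (-2)-1 = -3; q=21
v=-1: not %3==0, s = (-3)-1 = -4; q=20
v=2: not %3==0, s = (-4)-1 = -5; q=22
v=12: %3==0, s = (-5)*2+12 = 2; q=23
v=13: not %3==0, s = 2-1 = 1; q=36
v=5: not %3==0, s = 1-1 = 0; q=41
s+q = 0+41 = 41

41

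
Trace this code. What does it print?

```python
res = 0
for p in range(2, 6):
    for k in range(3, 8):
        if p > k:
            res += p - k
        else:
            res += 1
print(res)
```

p=2,k=3: not 2>3, res = 0+1 = 1
p=2,k=4: not 2>4, res = 1+1 = 2
p=2,k=5: not 2>5, res = 2+1 = 3
p=2,k=6: not 2>6, res = 3+1 = 4
p=2,k=7: not 2>7, res = 4+1 = 5
p=3,k=3: not 3>3, res = 5+1 = 6
p=3,k=4: not 3>4, res = 6+1 = 7
p=3,k=5: not 3>5, res = 7+1 = 8
p=3,k=6: not 3>6, res = 8+1 = 9
p=3,k=7: not 3>7, res = 9+1 = 10
p=4,k=3: 4>3, res = 10+1 = 11
p=4,k=4: not 4>4, res = 11+1 = 12
p=4,k=5: not 4>5, res = 12+1 = 13
p=4,k=6: not 4>6, res = 13+1 = 14
p=4,k=7: not 4>7, res = 14+1 = 15
p=5,k=3: 5>3, res = 15+2 = 17
p=5,k=4: 5>4, res = 17+1 = 18
p=5,k=5: not 5>5, res = 18+1 = 19
p=5,k=6: not 5>6, res = 19+1 = 20
p=5,k=7: not 5>7, res = 20+1 = 21

21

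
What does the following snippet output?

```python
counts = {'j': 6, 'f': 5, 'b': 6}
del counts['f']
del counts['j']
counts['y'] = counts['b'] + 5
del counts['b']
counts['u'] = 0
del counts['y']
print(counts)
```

{'u': 0}

del 'f' → {'j': 6, 'b': 6}
del 'j' → {'b': 6}
counts['y'] = counts['b']+5 = 11 → {'b': 6, 'y': 11}
del 'b' → {'y': 11}
counts['u'] = 0 → {'y': 11, 'u': 0}
del 'y' → {'u': 0}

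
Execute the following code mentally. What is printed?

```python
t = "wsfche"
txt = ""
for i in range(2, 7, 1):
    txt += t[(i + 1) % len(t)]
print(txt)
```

i=2: add t[3]='c' → 'c'
i=3: add t[4]='h' → 'ch'
i=4: add t[5]='e' → 'che'
i=5: add t[0]='w' → 'chew'
i=6: add t[1]='s' → 'chews'

chews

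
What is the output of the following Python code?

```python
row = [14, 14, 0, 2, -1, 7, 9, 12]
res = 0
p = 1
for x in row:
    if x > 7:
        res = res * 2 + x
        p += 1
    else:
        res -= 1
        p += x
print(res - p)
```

x=14: >7, res = 0*2+14 = 14; p=2
x=14: >7, res = 14*2+14 = 42; p=3
x=0: not >7, res = 42-1 = 41; p=3
x=2: not >7, res = 41-1 = 40; p=5
x=-1: not >7, res = 40-1 = 39; p=4
x=7: not >7, res = 39-1 = 38; p=11
x=9: >7, res = 38*2+9 = 85; p=12
x=12: >7, res = 85*2+12 = 182; p=13
res-p = 182-13 = 169

169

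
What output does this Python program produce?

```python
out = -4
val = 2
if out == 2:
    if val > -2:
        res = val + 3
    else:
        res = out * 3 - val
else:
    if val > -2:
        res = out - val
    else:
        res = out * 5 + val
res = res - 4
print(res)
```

-10

out=-4, val=2
out == 2 is False; val > -2 is True
→ res = out - val = -6
res = (-6)-4 = -10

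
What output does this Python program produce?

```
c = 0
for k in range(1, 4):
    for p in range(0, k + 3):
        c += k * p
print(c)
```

k=1,p=0: c = 0+0 = 0
k=1,p=1: c = 0+1 = 1
k=1,p=2: c = 1+2 = 3
k=1,p=3: c = 3+3 = 6
k=2,p=0: c = 6+0 = 6
k=2,p=1: c = 6+2 = 8
k=2,p=2: c = 8+4 = 12
k=2,p=3: c = 12+6 = 18
k=2,p=4: c = 18+8 = 26
k=3,p=0: c = 26+0 = 26
k=3,p=1: c = 26+3 = 29
k=3,p=2: c = 29+6 = 35
k=3,p=3: c = 35+9 = 44
k=3,p=4: c = 44+12 = 56
k=3,p=5: c = 56+15 = 71

71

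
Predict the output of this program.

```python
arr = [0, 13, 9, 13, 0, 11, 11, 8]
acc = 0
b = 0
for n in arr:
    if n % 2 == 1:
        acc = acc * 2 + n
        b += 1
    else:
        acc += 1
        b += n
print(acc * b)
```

5226

n=0: not odd, acc = 0+1 = 1; b=0
n=13: odd, acc = 1*2+13 = 15; b=1
n=9: odd, acc = 15*2+9 = 39; b=2
n=13: odd, acc = 39*2+13 = 91; b=3
n=0: not odd, acc = 91+1 = 92; b=3
n=11: odd, acc = 92*2+11 = 195; b=4
n=11: odd, acc = 195*2+11 = 401; b=5
n=8: not odd, acc = 401+1 = 402; b=13
acc*b = 402*13 = 5226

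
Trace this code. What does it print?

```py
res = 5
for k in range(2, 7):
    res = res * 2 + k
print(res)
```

k=2: res = 5*2+2 = 12
k=3: res = 12*2+3 = 27
k=4: res = 27*2+4 = 58
k=5: res = 58*2+5 = 121
k=6: res = 121*2+6 = 248

248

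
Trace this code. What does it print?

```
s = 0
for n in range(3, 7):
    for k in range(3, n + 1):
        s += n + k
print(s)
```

n=3,k=3: s = 0+6 = 6
n=4,k=3: s = 6+7 = 13
n=4,k=4: s = 13+8 = 21
n=5,k=3: s = 21+8 = 29
n=5,k=4: s = 29+9 = 38
n=5,k=5: s = 38+10 = 48
n=6,k=3: s = 48+9 = 57
n=6,k=4: s = 57+10 = 67
n=6,k=5: s = 67+11 = 78
n=6,k=6: s = 78+12 = 90

90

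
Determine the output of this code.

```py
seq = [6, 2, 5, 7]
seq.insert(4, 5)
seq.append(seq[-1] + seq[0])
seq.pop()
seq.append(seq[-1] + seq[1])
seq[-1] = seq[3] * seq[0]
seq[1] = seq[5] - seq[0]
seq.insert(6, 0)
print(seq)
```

insert 5 at 4 → [6, 2, 5, 7, 5]
append seq[-1]+seq[0] = 5+6 = 11 → [6, 2, 5, 7, 5, 11]
pop() removes 11 → [6, 2, 5, 7, 5]
append seq[-1]+seq[1] = 5+2 = 7 → [6, 2, 5, 7, 5, 7]
seq[-1] = seq[3]*seq[0] = 7*6 = 42 → [6, 2, 5, 7, 5, 42]
seq[1] = seq[5]-seq[0] = 42-6 = 36 → [6, 36, 5, 7, 5, 42]
insert 0 at 6 → [6, 36, 5, 7, 5, 42, 0]

[6, 36, 5, 7, 5, 42, 0]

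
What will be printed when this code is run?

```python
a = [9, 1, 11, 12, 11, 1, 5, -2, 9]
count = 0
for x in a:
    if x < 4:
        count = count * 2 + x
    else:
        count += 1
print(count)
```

x=9: not <4, count = 0+1 = 1
x=1: <4, count = 1*2+1 = 3
x=11: not <4, count = 3+1 = 4
x=12: not <4, count = 4+1 = 5
x=11: not <4, count = 5+1 = 6
x=1: <4, count = 6*2+1 = 13
x=5: not <4, count = 13+1 = 14
x=-2: <4, count = 14*2+(-2) = 26
x=9: not <4, count = 26+1 = 27

27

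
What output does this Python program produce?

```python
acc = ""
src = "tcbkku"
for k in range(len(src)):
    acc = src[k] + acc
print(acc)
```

k=0: prepend 't' → 't'
k=1: prepend 'c' → 'ct'
k=2: prepend 'b' → 'bct'
k=3: prepend 'k' → 'kbct'
k=4: prepend 'k' → 'kkbct'
k=5: prepend 'u' → 'ukkbct'

ukkbct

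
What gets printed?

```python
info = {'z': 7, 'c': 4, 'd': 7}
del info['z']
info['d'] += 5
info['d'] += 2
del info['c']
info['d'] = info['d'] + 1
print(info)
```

del 'z' → {'c': 4, 'd': 7}
info['d'] = 7+5 = 12 → {'c': 4, 'd': 12}
info['d'] = 12+2 = 14 → {'c': 4, 'd': 14}
del 'c' → {'d': 14}
info['d'] = info['d']+1 = 15 → {'d': 15}

{'d': 15}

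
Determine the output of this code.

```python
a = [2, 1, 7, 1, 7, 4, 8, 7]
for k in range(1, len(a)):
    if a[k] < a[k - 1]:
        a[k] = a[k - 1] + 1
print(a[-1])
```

12

k=1: 1<2, a[1] = 2+1 = 3 → [2, 3, 7, 1, 7, 4, 8, 7]
k=2: 7>=3, unchanged → [2, 3, 7, 1, 7, 4, 8, 7]
k=3: 1<7, a[3] = 7+1 = 8 → [2, 3, 7, 8, 7, 4, 8, 7]
k=4: 7<8, a[4] = 8+1 = 9 → [2, 3, 7, 8, 9, 4, 8, 7]
k=5: 4<9, a[5] = 9+1 = 10 → [2, 3, 7, 8, 9, 10, 8, 7]
k=6: 8<10, a[6] = 10+1 = 11 → [2, 3, 7, 8, 9, 10, 11, 7]
k=7: 7<11, a[7] = 11+1 = 12 → [2, 3, 7, 8, 9, 10, 11, 12]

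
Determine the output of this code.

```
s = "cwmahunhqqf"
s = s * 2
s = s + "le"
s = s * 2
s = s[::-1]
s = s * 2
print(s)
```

repeat ×2 → 'cwmahunhqqfcwmahunhqqf'
+ 'le' → 'cwmahunhqqfcwmahunhqqfle'
repeat ×2 → 'cwmahunhqqfcwmahunhqqflecwmahunhqqfcwmahunhqqfle'
reverse → 'elfqqhnuhamwcfqqhnuhamwcelfqqhnuhamwcfqqhnuhamwc'
repeat ×2 → 'elfqqhnuhamwcfqqhnuhamwcelfqqhnuhamwcfqqhnuhamwcelfqqhnuhamwcfqqhnuhamwcelfqqhnuhamwcfqqhnuhamwc'

elfqqhnuhamwcfqqhnuhamwcelfqqhnuhamwcfqqhnuhamwcelfqqhnuhamwcfqqhnuhamwcelfqqhnuhamwcfqqhnuhamwc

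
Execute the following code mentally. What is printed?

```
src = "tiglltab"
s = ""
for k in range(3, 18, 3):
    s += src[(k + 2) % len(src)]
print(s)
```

k=3: add src[5]='t' → 't'
k=6: add src[0]='t' → 'tt'
k=9: add src[3]='l' → 'ttl'
k=12: add src[6]='a' → 'ttla'
k=15: add src[1]='i' → 'ttlai'

ttlai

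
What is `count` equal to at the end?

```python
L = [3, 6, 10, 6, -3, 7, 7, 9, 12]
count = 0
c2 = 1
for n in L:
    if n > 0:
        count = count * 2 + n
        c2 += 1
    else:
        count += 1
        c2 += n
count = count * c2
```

7884

n=3: >0, count = 0*2+3 = 3; c2=2
n=6: >0, count = 3*2+6 = 12; c2=3
n=10: >0, count = 12*2+10 = 34; c2=4
n=6: >0, count = 34*2+6 = 74; c2=5
n=-3: not >0, count = 74+1 = 75; c2=2
n=7: >0, count = 75*2+7 = 157; c2=3
n=7: >0, count = 157*2+7 = 321; c2=4
n=9: >0, count = 321*2+9 = 651; c2=5
n=12: >0, count = 651*2+12 = 1314; c2=6
count*c2 = 1314*6 = 7884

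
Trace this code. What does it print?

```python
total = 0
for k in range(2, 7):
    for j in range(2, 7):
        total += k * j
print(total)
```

400

k=2,j=2: total = 0+4 = 4
k=2,j=3: total = 4+6 = 10
k=2,j=4: total = 10+8 = 18
k=2,j=5: total = 18+10 = 28
k=2,j=6: total = 28+12 = 40
k=3,j=2: total = 40+6 = 46
k=3,j=3: total = 46+9 = 55
k=3,j=4: total = 55+12 = 67
k=3,j=5: total = 67+15 = 82
k=3,j=6: total = 82+18 = 100
k=4,j=2: total = 100+8 = 108
k=4,j=3: total = 108+12 = 120
k=4,j=4: total = 120+16 = 136
k=4,j=5: total = 136+20 = 156
k=4,j=6: total = 156+24 = 180
k=5,j=2: total = 180+10 = 190
k=5,j=3: total = 190+15 = 205
k=5,j=4: total = 205+20 = 225
k=5,j=5: total = 225+25 = 250
k=5,j=6: total = 250+30 = 280
k=6,j=2: total = 280+12 = 292
k=6,j=3: total = 292+18 = 310
k=6,j=4: total = 310+24 = 334
k=6,j=5: total = 334+30 = 364
k=6,j=6: total = 364+36 = 400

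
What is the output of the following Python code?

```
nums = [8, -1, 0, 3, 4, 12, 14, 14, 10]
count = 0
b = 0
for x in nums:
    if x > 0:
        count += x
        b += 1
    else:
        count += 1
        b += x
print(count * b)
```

402

x=8: >0, count = 0+8 = 8; b=1
x=-1: not >0, count = 8+1 = 9; b=0
x=0: not >0, count = 9+1 = 10; b=0
x=3: >0, count = 10+3 = 13; b=1
x=4: >0, count = 13+4 = 17; b=2
x=12: >0, count = 17+12 = 29; b=3
x=14: >0, count = 29+14 = 43; b=4
x=14: >0, count = 43+14 = 57; b=5
x=10: >0, count = 57+10 = 67; b=6
count*b = 67*6 = 402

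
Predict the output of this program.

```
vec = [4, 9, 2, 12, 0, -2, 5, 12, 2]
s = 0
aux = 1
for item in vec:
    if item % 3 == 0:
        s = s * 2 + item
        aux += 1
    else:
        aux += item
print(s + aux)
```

item=4: not %3==0; aux=5
item=9: %3==0, s = 0*2+9 = 9; aux=6
item=2: not %3==0; aux=8
item=12: %3==0, s = 9*2+12 = 30; aux=9
item=0: %3==0, s = 30*2+0 = 60; aux=10
item=-2: not %3==0; aux=8
item=5: not %3==0; aux=13
item=12: %3==0, s = 60*2+12 = 132; aux=14
item=2: not %3==0; aux=16
s+aux = 132+16 = 148

148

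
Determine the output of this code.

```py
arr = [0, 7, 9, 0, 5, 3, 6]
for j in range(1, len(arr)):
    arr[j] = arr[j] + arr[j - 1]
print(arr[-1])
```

j=1: arr[1] = 7+0 = 7 → [0, 7, 9, 0, 5, 3, 6]
j=2: arr[2] = 9+7 = 16 → [0, 7, 16, 0, 5, 3, 6]
j=3: arr[3] = 0+16 = 16 → [0, 7, 16, 16, 5, 3, 6]
j=4: arr[4] = 5+16 = 21 → [0, 7, 16, 16, 21, 3, 6]
j=5: arr[5] = 3+21 = 24 → [0, 7, 16, 16, 21, 24, 6]
j=6: arr[6] = 6+24 = 30 → [0, 7, 16, 16, 21, 24, 30]

30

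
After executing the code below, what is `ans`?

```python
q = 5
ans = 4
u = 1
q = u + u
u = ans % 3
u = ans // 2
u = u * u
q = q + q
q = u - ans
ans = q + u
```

4

q = 1+1 = 2
u = 4%3 = 1
u = 4//2 = 2
u = 2*2 = 4
q = 2+2 = 4
q = 4-4 = 0
ans = 0+4 = 4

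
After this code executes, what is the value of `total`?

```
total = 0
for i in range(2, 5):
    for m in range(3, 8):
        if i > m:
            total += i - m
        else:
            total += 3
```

43

i=2,m=3: not 2>3, total = 0+3 = 3
i=2,m=4: not 2>4, total = 3+3 = 6
i=2,m=5: not 2>5, total = 6+3 = 9
i=2,m=6: not 2>6, total = 9+3 = 12
i=2,m=7: not 2>7, total = 12+3 = 15
i=3,m=3: not 3>3, total = 15+3 = 18
i=3,m=4: not 3>4, total = 18+3 = 21
i=3,m=5: not 3>5, total = 21+3 = 24
i=3,m=6: not 3>6, total = 24+3 = 27
i=3,m=7: not 3>7, total = 27+3 = 30
i=4,m=3: 4>3, total = 30+1 = 31
i=4,m=4: not 4>4, total = 31+3 = 34
i=4,m=5: not 4>5, total = 34+3 = 37
i=4,m=6: not 4>6, total = 37+3 = 40
i=4,m=7: not 4>7, total = 40+3 = 43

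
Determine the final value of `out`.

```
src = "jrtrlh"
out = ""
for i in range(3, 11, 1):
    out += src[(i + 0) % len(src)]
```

i=3: add src[3]='r' → 'r'
i=4: add src[4]='l' → 'rl'
i=5: add src[5]='h' → 'rlh'
i=6: add src[0]='j' → 'rlhj'
i=7: add src[1]='r' → 'rlhjr'
i=8: add src[2]='t' → 'rlhjrt'
i=9: add src[3]='r' → 'rlhjrtr'
i=10: add src[4]='l' → 'rlhjrtrl'

'rlhjrtrl'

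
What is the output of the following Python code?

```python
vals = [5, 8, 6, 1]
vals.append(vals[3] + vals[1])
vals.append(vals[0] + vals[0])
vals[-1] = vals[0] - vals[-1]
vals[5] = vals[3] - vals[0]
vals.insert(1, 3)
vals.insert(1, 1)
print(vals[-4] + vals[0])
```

11

append vals[3]+vals[1] = 1+8 = 9 → [5, 8, 6, 1, 9]
append vals[0]+vals[0] = 5+5 = 10 → [5, 8, 6, 1, 9, 10]
vals[-1] = vals[0]-vals[-1] = 5-10 = -5 → [5, 8, 6, 1, 9, -5]
vals[5] = vals[3]-vals[0] = 1-5 = -4 → [5, 8, 6, 1, 9, -4]
insert 3 at 1 → [5, 3, 8, 6, 1, 9, -4]
insert 1 at 1 → [5, 1, 3, 8, 6, 1, 9, -4]
vals[-4]+vals[0] = 6+5 = 11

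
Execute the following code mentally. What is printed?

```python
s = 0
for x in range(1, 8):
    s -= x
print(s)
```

-28

x=1: s = 0-1 = -1
x=2: s = (-1)-2 = -3
x=3: s = (-3)-3 = -6
x=4: s = (-6)-4 = -10
x=5: s = (-10)-5 = -15
x=6: s = (-15)-6 = -21
x=7: s = (-21)-7 = -28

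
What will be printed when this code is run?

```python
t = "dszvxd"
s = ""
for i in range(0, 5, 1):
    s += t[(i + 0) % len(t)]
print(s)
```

i=0: add t[0]='d' → 'd'
i=1: add t[1]='s' → 'ds'
i=2: add t[2]='z' → 'dsz'
i=3: add t[3]='v' → 'dszv'
i=4: add t[4]='x' → 'dszvx'

dszvx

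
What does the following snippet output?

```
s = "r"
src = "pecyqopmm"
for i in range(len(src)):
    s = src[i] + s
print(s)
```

mmpoqycepr

i=0: prepend 'p' → 'pr'
i=1: prepend 'e' → 'epr'
i=2: prepend 'c' → 'cepr'
i=3: prepend 'y' → 'ycepr'
i=4: prepend 'q' → 'qycepr'
i=5: prepend 'o' → 'oqycepr'
i=6: prepend 'p' → 'poqycepr'
i=7: prepend 'm' → 'mpoqycepr'
i=8: prepend 'm' → 'mmpoqycepr'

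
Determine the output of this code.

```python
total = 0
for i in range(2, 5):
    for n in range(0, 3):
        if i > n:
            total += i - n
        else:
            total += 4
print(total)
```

22

i=2,n=0: 2>0, total = 0+2 = 2
i=2,n=1: 2>1, total = 2+1 = 3
i=2,n=2: not 2>2, total = 3+4 = 7
i=3,n=0: 3>0, total = 7+3 = 10
i=3,n=1: 3>1, total = 10+2 = 12
i=3,n=2: 3>2, total = 12+1 = 13
i=4,n=0: 4>0, total = 13+4 = 17
i=4,n=1: 4>1, total = 17+3 = 20
i=4,n=2: 4>2, total = 20+2 = 22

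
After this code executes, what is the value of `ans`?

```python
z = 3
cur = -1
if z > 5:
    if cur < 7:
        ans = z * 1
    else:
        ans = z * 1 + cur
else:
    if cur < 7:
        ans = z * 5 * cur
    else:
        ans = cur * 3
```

-15

z=3, cur=-1
z > 5 is False; cur < 7 is True
→ ans = z * 5 * cur = -15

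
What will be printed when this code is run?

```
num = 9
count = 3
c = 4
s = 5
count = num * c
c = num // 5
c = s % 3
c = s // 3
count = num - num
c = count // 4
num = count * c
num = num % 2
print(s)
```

count = 9*4 = 36
c = 9//5 = 1
c = 5%3 = 2
c = 5//3 = 1
count = 9-9 = 0
c = 0//4 = 0
num = 0*0 = 0
num = 0%2 = 0

5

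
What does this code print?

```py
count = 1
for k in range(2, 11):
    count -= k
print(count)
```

k=2: count = 1-2 = -1
k=3: count = (-1)-3 = -4
k=4: count = (-4)-4 = -8
k=5: count = (-8)-5 = -13
k=6: count = (-13)-6 = -19
k=7: count = (-19)-7 = -26
k=8: count = (-26)-8 = -34
k=9: count = (-34)-9 = -43
k=10: count = (-43)-10 = -53

-53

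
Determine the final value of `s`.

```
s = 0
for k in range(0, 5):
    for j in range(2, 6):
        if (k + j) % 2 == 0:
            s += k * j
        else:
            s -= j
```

32

k=0,j=2: even sum, s = 0+0 = 0
k=0,j=3: odd sum, s = 0-3 = -3
k=0,j=4: even sum, s = (-3)+0 = -3
k=0,j=5: odd sum, s = (-3)-5 = -8
k=1,j=2: odd sum, s = (-8)-2 = -10
k=1,j=3: even sum, s = (-10)+3 = -7
k=1,j=4: odd sum, s = (-7)-4 = -11
k=1,j=5: even sum, s = (-11)+5 = -6
k=2,j=2: even sum, s = (-6)+4 = -2
k=2,j=3: odd sum, s = (-2)-3 = -5
k=2,j=4: even sum, s = (-5)+8 = 3
k=2,j=5: odd sum, s = 3-5 = -2
k=3,j=2: odd sum, s = (-2)-2 = -4
k=3,j=3: even sum, s = (-4)+9 = 5
k=3,j=4: odd sum, s = 5-4 = 1
k=3,j=5: even sum, s = 1+15 = 16
k=4,j=2: even sum, s = 16+8 = 24
k=4,j=3: odd sum, s = 24-3 = 21
k=4,j=4: even sum, s = 21+16 = 37
k=4,j=5: odd sum, s = 37-5 = 32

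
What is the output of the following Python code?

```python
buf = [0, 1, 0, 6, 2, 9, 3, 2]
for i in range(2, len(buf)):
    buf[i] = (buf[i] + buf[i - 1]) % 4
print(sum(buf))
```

i=2: buf[2] = (0+1)%4 = 1 → [0, 1, 1, 6, 2, 9, 3, 2]
i=3: buf[3] = (6+1)%4 = 3 → [0, 1, 1, 3, 2, 9, 3, 2]
i=4: buf[4] = (2+3)%4 = 1 → [0, 1, 1, 3, 1, 9, 3, 2]
i=5: buf[5] = (9+1)%4 = 2 → [0, 1, 1, 3, 1, 2, 3, 2]
i=6: buf[6] = (3+2)%4 = 1 → [0, 1, 1, 3, 1, 2, 1, 2]
i=7: buf[7] = (2+1)%4 = 3 → [0, 1, 1, 3, 1, 2, 1, 3]
sum = 12

12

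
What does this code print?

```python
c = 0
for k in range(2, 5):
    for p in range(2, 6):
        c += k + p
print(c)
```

78

k=2,p=2: c = 0+4 = 4
k=2,p=3: c = 4+5 = 9
k=2,p=4: c = 9+6 = 15
k=2,p=5: c = 15+7 = 22
k=3,p=2: c = 22+5 = 27
k=3,p=3: c = 27+6 = 33
k=3,p=4: c = 33+7 = 40
k=3,p=5: c = 40+8 = 48
k=4,p=2: c = 48+6 = 54
k=4,p=3: c = 54+7 = 61
k=4,p=4: c = 61+8 = 69
k=4,p=5: c = 69+9 = 78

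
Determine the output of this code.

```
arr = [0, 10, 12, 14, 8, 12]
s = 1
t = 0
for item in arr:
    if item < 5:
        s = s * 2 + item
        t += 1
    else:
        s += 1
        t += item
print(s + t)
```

64

item=0: <5, s = 1*2+0 = 2; t=1
item=10: not <5, s = 2+1 = 3; t=11
item=12: not <5, s = 3+1 = 4; t=23
item=14: not <5, s = 4+1 = 5; t=37
item=8: not <5, s = 5+1 = 6; t=45
item=12: not <5, s = 6+1 = 7; t=57
s+t = 7+57 = 64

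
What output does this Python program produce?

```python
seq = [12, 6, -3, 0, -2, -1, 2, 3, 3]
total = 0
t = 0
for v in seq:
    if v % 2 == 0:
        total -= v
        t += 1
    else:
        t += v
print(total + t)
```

v=12: even, total = 0-12 = -12; t=1
v=6: even, total = (-12)-6 = -18; t=2
v=-3: not even; t=-1
v=0: even, total = (-18)-0 = -18; t=0
v=-2: even, total = (-18)-(-2) = -16; t=1
v=-1: not even; t=0
v=2: even, total = (-16)-2 = -18; t=1
v=3: not even; t=4
v=3: not even; t=7
total+t = (-18)+7 = -11

-11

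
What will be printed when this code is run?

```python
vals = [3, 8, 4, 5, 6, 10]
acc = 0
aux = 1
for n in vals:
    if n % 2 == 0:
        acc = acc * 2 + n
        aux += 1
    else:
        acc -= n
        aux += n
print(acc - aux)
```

21

n=3: not even, acc = 0-3 = -3; aux=4
n=8: even, acc = (-3)*2+8 = 2; aux=5
n=4: even, acc = 2*2+4 = 8; aux=6
n=5: not even, acc = 8-5 = 3; aux=11
n=6: even, acc = 3*2+6 = 12; aux=12
n=10: even, acc = 12*2+10 = 34; aux=13
acc-aux = 34-13 = 21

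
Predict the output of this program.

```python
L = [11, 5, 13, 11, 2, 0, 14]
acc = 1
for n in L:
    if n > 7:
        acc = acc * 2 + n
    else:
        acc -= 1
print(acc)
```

180

n=11: >7, acc = 1*2+11 = 13
n=5: not >7, acc = 13-1 = 12
n=13: >7, acc = 12*2+13 = 37
n=11: >7, acc = 37*2+11 = 85
n=2: not >7, acc = 85-1 = 84
n=0: not >7, acc = 84-1 = 83
n=14: >7, acc = 83*2+14 = 180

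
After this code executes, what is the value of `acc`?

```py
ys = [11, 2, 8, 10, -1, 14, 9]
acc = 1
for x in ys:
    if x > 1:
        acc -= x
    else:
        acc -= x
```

x=11: >1, acc = 1-11 = -10
x=2: >1, acc = (-10)-2 = -12
x=8: >1, acc = (-12)-8 = -20
x=10: >1, acc = (-20)-10 = -30
x=-1: not >1, acc = (-30)-(-1) = -29
x=14: >1, acc = (-29)-14 = -43
x=9: >1, acc = (-43)-9 = -52

-52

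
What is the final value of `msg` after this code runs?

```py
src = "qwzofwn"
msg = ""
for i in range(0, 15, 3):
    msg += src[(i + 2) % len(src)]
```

i=0: add src[2]='z' → 'z'
i=3: add src[5]='w' → 'zw'
i=6: add src[1]='w' → 'zww'
i=9: add src[4]='f' → 'zwwf'
i=12: add src[0]='q' → 'zwwfq'

'zwwfq'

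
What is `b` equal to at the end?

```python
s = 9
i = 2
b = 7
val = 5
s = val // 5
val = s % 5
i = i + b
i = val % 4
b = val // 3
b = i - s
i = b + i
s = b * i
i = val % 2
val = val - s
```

0

s = 5//5 = 1
val = 1%5 = 1
i = 2+7 = 9
i = 1%4 = 1
b = 1//3 = 0
b = 1-1 = 0
i = 0+1 = 1
s = 0*1 = 0
i = 1%2 = 1
val = 1-0 = 1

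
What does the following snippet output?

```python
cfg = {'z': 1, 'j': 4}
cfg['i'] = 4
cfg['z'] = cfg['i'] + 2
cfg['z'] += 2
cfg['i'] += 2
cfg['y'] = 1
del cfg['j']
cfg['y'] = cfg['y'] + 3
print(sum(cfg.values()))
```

18

cfg['i'] = 4 → {'z': 1, 'j': 4, 'i': 4}
cfg['z'] = cfg['i']+2 = 6 → {'z': 6, 'j': 4, 'i': 4}
cfg['z'] = 6+2 = 8 → {'z': 8, 'j': 4, 'i': 4}
cfg['i'] = 4+2 = 6 → {'z': 8, 'j': 4, 'i': 6}
cfg['y'] = 1 → {'z': 8, 'j': 4, 'i': 6, 'y': 1}
del 'j' → {'z': 8, 'i': 6, 'y': 1}
cfg['y'] = cfg['y']+3 = 4 → {'z': 8, 'i': 6, 'y': 4}
sum of values = 18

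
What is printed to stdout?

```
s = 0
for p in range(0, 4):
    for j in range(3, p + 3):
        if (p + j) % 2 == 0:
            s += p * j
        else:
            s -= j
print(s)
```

28

p=1,j=3: even sum, s = 0+3 = 3
p=2,j=3: odd sum, s = 3-3 = 0
p=2,j=4: even sum, s = 0+8 = 8
p=3,j=3: even sum, s = 8+9 = 17
p=3,j=4: odd sum, s = 17-4 = 13
p=3,j=5: even sum, s = 13+15 = 28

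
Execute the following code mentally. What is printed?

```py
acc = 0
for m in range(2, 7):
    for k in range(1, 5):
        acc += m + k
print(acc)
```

130

m=2,k=1: acc = 0+3 = 3
m=2,k=2: acc = 3+4 = 7
m=2,k=3: acc = 7+5 = 12
m=2,k=4: acc = 12+6 = 18
m=3,k=1: acc = 18+4 = 22
m=3,k=2: acc = 22+5 = 27
m=3,k=3: acc = 27+6 = 33
m=3,k=4: acc = 33+7 = 40
m=4,k=1: acc = 40+5 = 45
m=4,k=2: acc = 45+6 = 51
m=4,k=3: acc = 51+7 = 58
m=4,k=4: acc = 58+8 = 66
m=5,k=1: acc = 66+6 = 72
m=5,k=2: acc = 72+7 = 79
m=5,k=3: acc = 79+8 = 87
m=5,k=4: acc = 87+9 = 96
m=6,k=1: acc = 96+7 = 103
m=6,k=2: acc = 103+8 = 111
m=6,k=3: acc = 111+9 = 120
m=6,k=4: acc = 120+10 = 130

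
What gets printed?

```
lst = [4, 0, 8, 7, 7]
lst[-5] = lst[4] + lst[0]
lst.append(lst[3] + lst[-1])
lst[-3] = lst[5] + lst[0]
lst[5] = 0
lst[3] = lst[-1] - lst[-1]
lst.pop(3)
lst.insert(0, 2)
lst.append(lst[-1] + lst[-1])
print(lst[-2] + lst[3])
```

8

lst[-5] = lst[4]+lst[0] = 7+4 = 11 → [11, 0, 8, 7, 7]
append lst[3]+lst[-1] = 7+7 = 14 → [11, 0, 8, 7, 7, 14]
lst[-3] = lst[5]+lst[0] = 14+11 = 25 → [11, 0, 8, 25, 7, 14]
lst[5] = 0 → [11, 0, 8, 25, 7, 0]
lst[3] = lst[-1]-lst[-1] = 0-0 = 0 → [11, 0, 8, 0, 7, 0]
pop(3) removes 0 → [11, 0, 8, 7, 0]
insert 2 at 0 → [2, 11, 0, 8, 7, 0]
append lst[-1]+lst[-1] = 0+0 = 0 → [2, 11, 0, 8, 7, 0, 0]
lst[-2]+lst[3] = 0+8 = 8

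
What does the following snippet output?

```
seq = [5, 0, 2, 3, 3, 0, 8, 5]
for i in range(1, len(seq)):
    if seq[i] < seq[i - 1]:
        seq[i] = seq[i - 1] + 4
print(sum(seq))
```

152

i=1: 0<5, seq[1] = 5+4 = 9 → [5, 9, 2, 3, 3, 0, 8, 5]
i=2: 2<9, seq[2] = 9+4 = 13 → [5, 9, 13, 3, 3, 0, 8, 5]
i=3: 3<13, seq[3] = 13+4 = 17 → [5, 9, 13, 17, 3, 0, 8, 5]
i=4: 3<17, seq[4] = 17+4 = 21 → [5, 9, 13, 17, 21, 0, 8, 5]
i=5: 0<21, seq[5] = 21+4 = 25 → [5, 9, 13, 17, 21, 25, 8, 5]
i=6: 8<25, seq[6] = 25+4 = 29 → [5, 9, 13, 17, 21, 25, 29, 5]
i=7: 5<29, seq[7] = 29+4 = 33 → [5, 9, 13, 17, 21, 25, 29, 33]
sum = 152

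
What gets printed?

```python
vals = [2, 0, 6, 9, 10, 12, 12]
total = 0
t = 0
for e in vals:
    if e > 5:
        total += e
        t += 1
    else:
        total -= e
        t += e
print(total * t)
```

329

e=2: not >5, total = 0-2 = -2; t=2
e=0: not >5, total = (-2)-0 = -2; t=2
e=6: >5, total = (-2)+6 = 4; t=3
e=9: >5, total = 4+9 = 13; t=4
e=10: >5, total = 13+10 = 23; t=5
e=12: >5, total = 23+12 = 35; t=6
e=12: >5, total = 35+12 = 47; t=7
total*t = 47*7 = 329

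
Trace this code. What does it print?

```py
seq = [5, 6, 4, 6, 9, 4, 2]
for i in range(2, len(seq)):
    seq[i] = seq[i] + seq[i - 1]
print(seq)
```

i=2: seq[2] = 4+6 = 10 → [5, 6, 10, 6, 9, 4, 2]
i=3: seq[3] = 6+10 = 16 → [5, 6, 10, 16, 9, 4, 2]
i=4: seq[4] = 9+16 = 25 → [5, 6, 10, 16, 25, 4, 2]
i=5: seq[5] = 4+25 = 29 → [5, 6, 10, 16, 25, 29, 2]
i=6: seq[6] = 2+29 = 31 → [5, 6, 10, 16, 25, 29, 31]

[5, 6, 10, 16, 25, 29, 31]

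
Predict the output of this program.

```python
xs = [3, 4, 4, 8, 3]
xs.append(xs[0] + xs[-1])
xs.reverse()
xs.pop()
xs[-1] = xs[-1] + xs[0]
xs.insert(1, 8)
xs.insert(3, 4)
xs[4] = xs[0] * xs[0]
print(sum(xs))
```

append xs[0]+xs[-1] = 3+3 = 6 → [3, 4, 4, 8, 3, 6]
reverse → [6, 3, 8, 4, 4, 3]
pop() removes 3 → [6, 3, 8, 4, 4]
xs[-1] = xs[-1]+xs[0] = 4+6 = 10 → [6, 3, 8, 4, 10]
insert 8 at 1 → [6, 8, 3, 8, 4, 10]
insert 4 at 3 → [6, 8, 3, 4, 8, 4, 10]
xs[4] = xs[0]*xs[0] = 6*6 = 36 → [6, 8, 3, 4, 36, 4, 10]
sum = 71

71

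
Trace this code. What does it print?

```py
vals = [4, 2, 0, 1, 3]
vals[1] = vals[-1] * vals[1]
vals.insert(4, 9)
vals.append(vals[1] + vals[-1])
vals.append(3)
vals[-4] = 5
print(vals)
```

[4, 6, 0, 1, 5, 3, 9, 3]

vals[1] = vals[-1]*vals[1] = 3*2 = 6 → [4, 6, 0, 1, 3]
insert 9 at 4 → [4, 6, 0, 1, 9, 3]
append vals[1]+vals[-1] = 6+3 = 9 → [4, 6, 0, 1, 9, 3, 9]
append 3 → [4, 6, 0, 1, 9, 3, 9, 3]
vals[-4] = 5 → [4, 6, 0, 1, 5, 3, 9, 3]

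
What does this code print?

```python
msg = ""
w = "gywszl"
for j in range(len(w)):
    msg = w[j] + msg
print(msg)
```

lzswyg

j=0: prepend 'g' → 'g'
j=1: prepend 'y' → 'yg'
j=2: prepend 'w' → 'wyg'
j=3: prepend 's' → 'swyg'
j=4: prepend 'z' → 'zswyg'
j=5: prepend 'l' → 'lzswyg'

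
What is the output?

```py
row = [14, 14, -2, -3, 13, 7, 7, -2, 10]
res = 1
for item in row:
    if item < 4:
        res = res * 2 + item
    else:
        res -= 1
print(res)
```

item=14: not <4, res = 1-1 = 0
item=14: not <4, res = 0-1 = -1
item=-2: <4, res = (-1)*2+(-2) = -4
item=-3: <4, res = (-4)*2+(-3) = -11
item=13: not <4, res = (-11)-1 = -12
item=7: not <4, res = (-12)-1 = -13
item=7: not <4, res = (-13)-1 = -14
item=-2: <4, res = (-14)*2+(-2) = -30
item=10: not <4, res = (-30)-1 = -31

-31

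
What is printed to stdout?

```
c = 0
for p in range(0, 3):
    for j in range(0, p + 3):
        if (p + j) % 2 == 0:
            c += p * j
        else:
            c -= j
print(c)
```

9

p=0,j=0: even sum, c = 0+0 = 0
p=0,j=1: odd sum, c = 0-1 = -1
p=0,j=2: even sum, c = (-1)+0 = -1
p=1,j=0: odd sum, c = (-1)-0 = -1
p=1,j=1: even sum, c = (-1)+1 = 0
p=1,j=2: odd sum, c = 0-2 = -2
p=1,j=3: even sum, c = (-2)+3 = 1
p=2,j=0: even sum, c = 1+0 = 1
p=2,j=1: odd sum, c = 1-1 = 0
p=2,j=2: even sum, c = 0+4 = 4
p=2,j=3: odd sum, c = 4-3 = 1
p=2,j=4: even sum, c = 1+8 = 9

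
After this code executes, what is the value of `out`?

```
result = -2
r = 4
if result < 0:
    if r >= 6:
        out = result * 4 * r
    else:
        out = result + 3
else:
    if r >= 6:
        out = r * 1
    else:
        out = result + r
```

1

result=-2, r=4
result < 0 is True; r >= 6 is False
→ out = result + 3 = 1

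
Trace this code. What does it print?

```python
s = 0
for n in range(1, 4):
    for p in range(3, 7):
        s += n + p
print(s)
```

n=1,p=3: s = 0+4 = 4
n=1,p=4: s = 4+5 = 9
n=1,p=5: s = 9+6 = 15
n=1,p=6: s = 15+7 = 22
n=2,p=3: s = 22+5 = 27
n=2,p=4: s = 27+6 = 33
n=2,p=5: s = 33+7 = 40
n=2,p=6: s = 40+8 = 48
n=3,p=3: s = 48+6 = 54
n=3,p=4: s = 54+7 = 61
n=3,p=5: s = 61+8 = 69
n=3,p=6: s = 69+9 = 78

78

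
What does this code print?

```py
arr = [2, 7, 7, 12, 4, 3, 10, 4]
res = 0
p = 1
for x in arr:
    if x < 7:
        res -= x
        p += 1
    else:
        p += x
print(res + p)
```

28

x=2: <7, res = 0-2 = -2; p=2
x=7: not <7; p=9
x=7: not <7; p=16
x=12: not <7; p=28
x=4: <7, res = (-2)-4 = -6; p=29
x=3: <7, res = (-6)-3 = -9; p=30
x=10: not <7; p=40
x=4: <7, res = (-9)-4 = -13; p=41
res+p = (-13)+41 = 28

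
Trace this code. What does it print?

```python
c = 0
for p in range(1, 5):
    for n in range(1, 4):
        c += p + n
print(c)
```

p=1,n=1: c = 0+2 = 2
p=1,n=2: c = 2+3 = 5
p=1,n=3: c = 5+4 = 9
p=2,n=1: c = 9+3 = 12
p=2,n=2: c = 12+4 = 16
p=2,n=3: c = 16+5 = 21
p=3,n=1: c = 21+4 = 25
p=3,n=2: c = 25+5 = 30
p=3,n=3: c = 30+6 = 36
p=4,n=1: c = 36+5 = 41
p=4,n=2: c = 41+6 = 47
p=4,n=3: c = 47+7 = 54

54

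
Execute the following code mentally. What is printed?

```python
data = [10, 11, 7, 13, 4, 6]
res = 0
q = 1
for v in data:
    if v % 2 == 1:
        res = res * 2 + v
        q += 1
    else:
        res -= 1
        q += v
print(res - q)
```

v=10: not odd, res = 0-1 = -1; q=11
v=11: odd, res = (-1)*2+11 = 9; q=12
v=7: odd, res = 9*2+7 = 25; q=13
v=13: odd, res = 25*2+13 = 63; q=14
v=4: not odd, res = 63-1 = 62; q=18
v=6: not odd, res = 62-1 = 61; q=24
res-q = 61-24 = 37

37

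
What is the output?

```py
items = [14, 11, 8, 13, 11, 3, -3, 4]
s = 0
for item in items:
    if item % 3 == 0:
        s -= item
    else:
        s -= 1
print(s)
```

-6

item=14: not %3==0, s = 0-1 = -1
item=11: not %3==0, s = (-1)-1 = -2
item=8: not %3==0, s = (-2)-1 = -3
item=13: not %3==0, s = (-3)-1 = -4
item=11: not %3==0, s = (-4)-1 = -5
item=3: %3==0, s = (-5)-3 = -8
item=-3: %3==0, s = (-8)-(-3) = -5
item=4: not %3==0, s = (-5)-1 = -6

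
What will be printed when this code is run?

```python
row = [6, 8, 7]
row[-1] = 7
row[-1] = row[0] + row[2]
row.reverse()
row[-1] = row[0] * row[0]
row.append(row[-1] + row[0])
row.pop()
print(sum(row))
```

190

row[-1] = 7 → [6, 8, 7]
row[-1] = row[0]+row[2] = 6+7 = 13 → [6, 8, 13]
reverse → [13, 8, 6]
row[-1] = row[0]*row[0] = 13*13 = 169 → [13, 8, 169]
append row[-1]+row[0] = 169+13 = 182 → [13, 8, 169, 182]
pop() removes 182 → [13, 8, 169]
sum = 190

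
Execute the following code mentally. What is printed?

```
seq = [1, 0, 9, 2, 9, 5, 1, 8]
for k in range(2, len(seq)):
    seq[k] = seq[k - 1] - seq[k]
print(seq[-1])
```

k=2: seq[2] = 0-9 = -9 → [1, 0, -9, 2, 9, 5, 1, 8]
k=3: seq[3] = (-9)-2 = -11 → [1, 0, -9, -11, 9, 5, 1, 8]
k=4: seq[4] = (-11)-9 = -20 → [1, 0, -9, -11, -20, 5, 1, 8]
k=5: seq[5] = (-20)-5 = -25 → [1, 0, -9, -11, -20, -25, 1, 8]
k=6: seq[6] = (-25)-1 = -26 → [1, 0, -9, -11, -20, -25, -26, 8]
k=7: seq[7] = (-26)-8 = -34 → [1, 0, -9, -11, -20, -25, -26, -34]

-34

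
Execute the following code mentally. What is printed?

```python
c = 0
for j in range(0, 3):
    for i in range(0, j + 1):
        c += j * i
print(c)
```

j=0,i=0: c = 0+0 = 0
j=1,i=0: c = 0+0 = 0
j=1,i=1: c = 0+1 = 1
j=2,i=0: c = 1+0 = 1
j=2,i=1: c = 1+2 = 3
j=2,i=2: c = 3+4 = 7

7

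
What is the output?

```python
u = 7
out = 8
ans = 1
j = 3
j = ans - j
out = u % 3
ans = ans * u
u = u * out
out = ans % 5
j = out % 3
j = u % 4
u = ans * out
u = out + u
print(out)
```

2

j = 1-3 = -2
out = 7%3 = 1
ans = 1*7 = 7
u = 7*1 = 7
out = 7%5 = 2
j = 2%3 = 2
j = 7%4 = 3
u = 7*2 = 14
u = 2+14 = 16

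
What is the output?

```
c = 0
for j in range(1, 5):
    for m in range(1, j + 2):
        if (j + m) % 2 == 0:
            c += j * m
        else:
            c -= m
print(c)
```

20

j=1,m=1: even sum, c = 0+1 = 1
j=1,m=2: odd sum, c = 1-2 = -1
j=2,m=1: odd sum, c = (-1)-1 = -2
j=2,m=2: even sum, c = (-2)+4 = 2
j=2,m=3: odd sum, c = 2-3 = -1
j=3,m=1: even sum, c = (-1)+3 = 2
j=3,m=2: odd sum, c = 2-2 = 0
j=3,m=3: even sum, c = 0+9 = 9
j=3,m=4: odd sum, c = 9-4 = 5
j=4,m=1: odd sum, c = 5-1 = 4
j=4,m=2: even sum, c = 4+8 = 12
j=4,m=3: odd sum, c = 12-3 = 9
j=4,m=4: even sum, c = 9+16 = 25
j=4,m=5: odd sum, c = 25-5 = 20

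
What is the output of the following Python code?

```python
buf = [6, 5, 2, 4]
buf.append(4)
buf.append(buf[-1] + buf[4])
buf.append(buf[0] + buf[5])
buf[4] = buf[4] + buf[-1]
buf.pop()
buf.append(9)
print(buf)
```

append 4 → [6, 5, 2, 4, 4]
append buf[-1]+buf[4] = 4+4 = 8 → [6, 5, 2, 4, 4, 8]
append buf[0]+buf[5] = 6+8 = 14 → [6, 5, 2, 4, 4, 8, 14]
buf[4] = buf[4]+buf[-1] = 4+14 = 18 → [6, 5, 2, 4, 18, 8, 14]
pop() removes 14 → [6, 5, 2, 4, 18, 8]
append 9 → [6, 5, 2, 4, 18, 8, 9]

[6, 5, 2, 4, 18, 8, 9]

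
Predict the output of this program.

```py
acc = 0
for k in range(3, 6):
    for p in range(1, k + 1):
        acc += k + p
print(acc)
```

k=3,p=1: acc = 0+4 = 4
k=3,p=2: acc = 4+5 = 9
k=3,p=3: acc = 9+6 = 15
k=4,p=1: acc = 15+5 = 20
k=4,p=2: acc = 20+6 = 26
k=4,p=3: acc = 26+7 = 33
k=4,p=4: acc = 33+8 = 41
k=5,p=1: acc = 41+6 = 47
k=5,p=2: acc = 47+7 = 54
k=5,p=3: acc = 54+8 = 62
k=5,p=4: acc = 62+9 = 71
k=5,p=5: acc = 71+10 = 81

81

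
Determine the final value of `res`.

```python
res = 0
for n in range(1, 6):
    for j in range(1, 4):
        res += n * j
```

90

n=1,j=1: res = 0+1 = 1
n=1,j=2: res = 1+2 = 3
n=1,j=3: res = 3+3 = 6
n=2,j=1: res = 6+2 = 8
n=2,j=2: res = 8+4 = 12
n=2,j=3: res = 12+6 = 18
n=3,j=1: res = 18+3 = 21
n=3,j=2: res = 21+6 = 27
n=3,j=3: res = 27+9 = 36
n=4,j=1: res = 36+4 = 40
n=4,j=2: res = 40+8 = 48
n=4,j=3: res = 48+12 = 60
n=5,j=1: res = 60+5 = 65
n=5,j=2: res = 65+10 = 75
n=5,j=3: res = 75+15 = 90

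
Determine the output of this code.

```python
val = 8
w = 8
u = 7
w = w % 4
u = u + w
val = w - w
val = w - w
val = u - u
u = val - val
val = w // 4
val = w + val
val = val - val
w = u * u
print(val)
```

w = 8%4 = 0
u = 7+0 = 7
val = 0-0 = 0
val = 0-0 = 0
val = 7-7 = 0
u = 0-0 = 0
val = 0//4 = 0
val = 0+0 = 0
val = 0-0 = 0
w = 0*0 = 0

0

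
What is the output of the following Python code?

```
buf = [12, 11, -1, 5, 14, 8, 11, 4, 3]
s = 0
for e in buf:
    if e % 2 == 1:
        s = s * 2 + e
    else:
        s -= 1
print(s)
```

171

e=12: not odd, s = 0-1 = -1
e=11: odd, s = (-1)*2+11 = 9
e=-1: odd, s = 9*2+(-1) = 17
e=5: odd, s = 17*2+5 = 39
e=14: not odd, s = 39-1 = 38
e=8: not odd, s = 38-1 = 37
e=11: odd, s = 37*2+11 = 85
e=4: not odd, s = 85-1 = 84
e=3: odd, s = 84*2+3 = 171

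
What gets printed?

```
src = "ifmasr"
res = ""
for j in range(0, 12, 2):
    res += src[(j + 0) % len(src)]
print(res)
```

imsims

j=0: add src[0]='i' → 'i'
j=2: add src[2]='m' → 'im'
j=4: add src[4]='s' → 'ims'
j=6: add src[0]='i' → 'imsi'
j=8: add src[2]='m' → 'imsim'
j=10: add src[4]='s' → 'imsims'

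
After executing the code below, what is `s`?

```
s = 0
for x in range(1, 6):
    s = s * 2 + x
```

57

x=1: s = 0*2+1 = 1
x=2: s = 1*2+2 = 4
x=3: s = 4*2+3 = 11
x=4: s = 11*2+4 = 26
x=5: s = 26*2+5 = 57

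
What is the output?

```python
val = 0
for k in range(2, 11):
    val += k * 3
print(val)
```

k=2: val = 0+2*3 = 6
k=3: val = 6+3*3 = 15
k=4: val = 15+4*3 = 27
k=5: val = 27+5*3 = 42
k=6: val = 42+6*3 = 60
k=7: val = 60+7*3 = 81
k=8: val = 81+8*3 = 105
k=9: val = 105+9*3 = 132
k=10: val = 132+10*3 = 162

162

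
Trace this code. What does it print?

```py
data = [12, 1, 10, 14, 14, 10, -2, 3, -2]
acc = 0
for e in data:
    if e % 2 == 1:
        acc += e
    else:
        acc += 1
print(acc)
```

e=12: not odd, acc = 0+1 = 1
e=1: odd, acc = 1+1 = 2
e=10: not odd, acc = 2+1 = 3
e=14: not odd, acc = 3+1 = 4
e=14: not odd, acc = 4+1 = 5
e=10: not odd, acc = 5+1 = 6
e=-2: not odd, acc = 6+1 = 7
e=3: odd, acc = 7+3 = 10
e=-2: not odd, acc = 10+1 = 11

11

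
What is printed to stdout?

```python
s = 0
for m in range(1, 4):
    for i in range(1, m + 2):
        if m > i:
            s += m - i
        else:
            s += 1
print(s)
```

m=1,i=1: not 1>1, s = 0+1 = 1
m=1,i=2: not 1>2, s = 1+1 = 2
m=2,i=1: 2>1, s = 2+1 = 3
m=2,i=2: not 2>2, s = 3+1 = 4
m=2,i=3: not 2>3, s = 4+1 = 5
m=3,i=1: 3>1, s = 5+2 = 7
m=3,i=2: 3>2, s = 7+1 = 8
m=3,i=3: not 3>3, s = 8+1 = 9
m=3,i=4: not 3>4, s = 9+1 = 10

10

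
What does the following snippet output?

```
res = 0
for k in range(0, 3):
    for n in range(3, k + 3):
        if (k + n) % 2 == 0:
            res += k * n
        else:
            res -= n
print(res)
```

k=1,n=3: even sum, res = 0+3 = 3
k=2,n=3: odd sum, res = 3-3 = 0
k=2,n=4: even sum, res = 0+8 = 8

8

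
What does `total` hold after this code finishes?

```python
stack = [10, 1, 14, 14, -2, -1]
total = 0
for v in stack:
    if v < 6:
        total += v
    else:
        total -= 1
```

-5

v=10: not <6, total = 0-1 = -1
v=1: <6, total = (-1)+1 = 0
v=14: not <6, total = 0-1 = -1
v=14: not <6, total = (-1)-1 = -2
v=-2: <6, total = (-2)+(-2) = -4
v=-1: <6, total = (-4)+(-1) = -5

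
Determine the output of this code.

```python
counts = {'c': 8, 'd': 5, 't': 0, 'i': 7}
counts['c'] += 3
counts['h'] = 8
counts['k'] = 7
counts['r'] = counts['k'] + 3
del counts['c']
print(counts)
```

{'d': 5, 't': 0, 'i': 7, 'h': 8, 'k': 7, 'r': 10}

counts['c'] = 8+3 = 11 → {'c': 11, 'd': 5, 't': 0, 'i': 7}
counts['h'] = 8 → {'c': 11, 'd': 5, 't': 0, 'i': 7, 'h': 8}
counts['k'] = 7 → {'c': 11, 'd': 5, 't': 0, 'i': 7, 'h': 8, 'k': 7}
counts['r'] = counts['k']+3 = 10 → {'c': 11, 'd': 5, 't': 0, 'i': 7, 'h': 8, 'k': 7, 'r': 10}
del 'c' → {'d': 5, 't': 0, 'i': 7, 'h': 8, 'k': 7, 'r': 10}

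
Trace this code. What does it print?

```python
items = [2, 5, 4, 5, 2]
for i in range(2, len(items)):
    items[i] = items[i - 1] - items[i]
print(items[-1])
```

i=2: items[2] = 5-4 = 1 → [2, 5, 1, 5, 2]
i=3: items[3] = 1-5 = -4 → [2, 5, 1, -4, 2]
i=4: items[4] = (-4)-2 = -6 → [2, 5, 1, -4, -6]

-6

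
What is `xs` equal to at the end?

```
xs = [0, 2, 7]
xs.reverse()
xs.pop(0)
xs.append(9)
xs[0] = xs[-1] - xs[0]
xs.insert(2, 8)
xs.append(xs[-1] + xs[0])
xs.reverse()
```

[16, 9, 8, 0, 7]

reverse → [7, 2, 0]
pop(0) removes 7 → [2, 0]
append 9 → [2, 0, 9]
xs[0] = xs[-1]-xs[0] = 9-2 = 7 → [7, 0, 9]
insert 8 at 2 → [7, 0, 8, 9]
append xs[-1]+xs[0] = 9+7 = 16 → [7, 0, 8, 9, 16]
reverse → [16, 9, 8, 0, 7]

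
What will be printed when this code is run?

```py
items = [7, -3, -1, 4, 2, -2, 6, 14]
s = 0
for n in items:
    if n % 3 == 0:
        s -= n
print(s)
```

n=7: not %3==0
n=-3: %3==0, s = 0-(-3) = 3
n=-1: not %3==0
n=4: not %3==0
n=2: not %3==0
n=-2: not %3==0
n=6: %3==0, s = 3-6 = -3
n=14: not %3==0

-3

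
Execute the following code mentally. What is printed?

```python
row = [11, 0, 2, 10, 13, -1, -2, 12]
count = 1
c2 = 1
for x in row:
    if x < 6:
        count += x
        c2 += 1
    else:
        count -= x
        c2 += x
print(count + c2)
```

x=11: not <6, count = 1-11 = -10; c2=12
x=0: <6, count = (-10)+0 = -10; c2=13
x=2: <6, count = (-10)+2 = -8; c2=14
x=10: not <6, count = (-8)-10 = -18; c2=24
x=13: not <6, count = (-18)-13 = -31; c2=37
x=-1: <6, count = (-31)+(-1) = -32; c2=38
x=-2: <6, count = (-32)+(-2) = -34; c2=39
x=12: not <6, count = (-34)-12 = -46; c2=51
count+c2 = (-46)+51 = 5

5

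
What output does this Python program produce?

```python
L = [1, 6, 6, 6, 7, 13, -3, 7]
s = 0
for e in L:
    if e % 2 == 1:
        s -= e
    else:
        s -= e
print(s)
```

e=1: odd, s = 0-1 = -1
e=6: not odd, s = (-1)-6 = -7
e=6: not odd, s = (-7)-6 = -13
e=6: not odd, s = (-13)-6 = -19
e=7: odd, s = (-19)-7 = -26
e=13: odd, s = (-26)-13 = -39
e=-3: odd, s = (-39)-(-3) = -36
e=7: odd, s = (-36)-7 = -43

-43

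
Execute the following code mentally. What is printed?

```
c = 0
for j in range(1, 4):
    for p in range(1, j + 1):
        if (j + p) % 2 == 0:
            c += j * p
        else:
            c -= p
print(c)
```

j=1,p=1: even sum, c = 0+1 = 1
j=2,p=1: odd sum, c = 1-1 = 0
j=2,p=2: even sum, c = 0+4 = 4
j=3,p=1: even sum, c = 4+3 = 7
j=3,p=2: odd sum, c = 7-2 = 5
j=3,p=3: even sum, c = 5+9 = 14

14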